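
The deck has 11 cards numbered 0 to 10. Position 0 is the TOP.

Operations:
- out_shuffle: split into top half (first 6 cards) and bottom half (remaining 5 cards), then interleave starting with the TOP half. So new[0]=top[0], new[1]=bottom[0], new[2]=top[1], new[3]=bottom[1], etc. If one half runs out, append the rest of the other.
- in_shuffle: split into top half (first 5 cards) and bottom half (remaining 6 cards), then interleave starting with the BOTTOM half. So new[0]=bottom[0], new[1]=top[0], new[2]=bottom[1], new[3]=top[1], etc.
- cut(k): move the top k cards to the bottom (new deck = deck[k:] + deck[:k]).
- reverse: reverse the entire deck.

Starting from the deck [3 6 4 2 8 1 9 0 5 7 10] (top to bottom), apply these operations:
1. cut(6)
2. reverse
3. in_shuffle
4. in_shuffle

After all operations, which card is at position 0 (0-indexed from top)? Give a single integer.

Answer: 2

Derivation:
After op 1 (cut(6)): [9 0 5 7 10 3 6 4 2 8 1]
After op 2 (reverse): [1 8 2 4 6 3 10 7 5 0 9]
After op 3 (in_shuffle): [3 1 10 8 7 2 5 4 0 6 9]
After op 4 (in_shuffle): [2 3 5 1 4 10 0 8 6 7 9]
Position 0: card 2.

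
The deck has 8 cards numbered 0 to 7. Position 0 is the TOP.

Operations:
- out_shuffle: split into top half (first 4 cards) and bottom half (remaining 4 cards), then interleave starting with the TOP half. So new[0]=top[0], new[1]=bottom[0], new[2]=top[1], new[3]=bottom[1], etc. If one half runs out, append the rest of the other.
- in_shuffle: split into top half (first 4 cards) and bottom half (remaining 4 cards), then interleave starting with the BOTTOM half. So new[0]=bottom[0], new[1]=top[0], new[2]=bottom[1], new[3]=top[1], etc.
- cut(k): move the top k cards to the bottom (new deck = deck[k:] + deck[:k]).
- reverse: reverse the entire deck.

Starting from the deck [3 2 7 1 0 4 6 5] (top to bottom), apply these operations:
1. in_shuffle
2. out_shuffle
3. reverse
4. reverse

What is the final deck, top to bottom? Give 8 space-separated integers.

After op 1 (in_shuffle): [0 3 4 2 6 7 5 1]
After op 2 (out_shuffle): [0 6 3 7 4 5 2 1]
After op 3 (reverse): [1 2 5 4 7 3 6 0]
After op 4 (reverse): [0 6 3 7 4 5 2 1]

Answer: 0 6 3 7 4 5 2 1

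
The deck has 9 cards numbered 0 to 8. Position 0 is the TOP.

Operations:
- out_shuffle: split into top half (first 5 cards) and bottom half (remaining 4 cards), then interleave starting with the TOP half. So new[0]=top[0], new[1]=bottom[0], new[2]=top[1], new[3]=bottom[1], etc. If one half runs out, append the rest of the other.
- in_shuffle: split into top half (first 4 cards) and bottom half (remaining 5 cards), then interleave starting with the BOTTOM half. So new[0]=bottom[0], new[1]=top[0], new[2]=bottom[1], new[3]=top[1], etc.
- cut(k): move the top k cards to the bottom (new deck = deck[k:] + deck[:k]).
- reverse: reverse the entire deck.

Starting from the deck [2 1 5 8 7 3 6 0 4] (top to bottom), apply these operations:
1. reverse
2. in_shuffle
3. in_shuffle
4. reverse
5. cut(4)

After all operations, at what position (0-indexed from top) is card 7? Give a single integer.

Answer: 3

Derivation:
After op 1 (reverse): [4 0 6 3 7 8 5 1 2]
After op 2 (in_shuffle): [7 4 8 0 5 6 1 3 2]
After op 3 (in_shuffle): [5 7 6 4 1 8 3 0 2]
After op 4 (reverse): [2 0 3 8 1 4 6 7 5]
After op 5 (cut(4)): [1 4 6 7 5 2 0 3 8]
Card 7 is at position 3.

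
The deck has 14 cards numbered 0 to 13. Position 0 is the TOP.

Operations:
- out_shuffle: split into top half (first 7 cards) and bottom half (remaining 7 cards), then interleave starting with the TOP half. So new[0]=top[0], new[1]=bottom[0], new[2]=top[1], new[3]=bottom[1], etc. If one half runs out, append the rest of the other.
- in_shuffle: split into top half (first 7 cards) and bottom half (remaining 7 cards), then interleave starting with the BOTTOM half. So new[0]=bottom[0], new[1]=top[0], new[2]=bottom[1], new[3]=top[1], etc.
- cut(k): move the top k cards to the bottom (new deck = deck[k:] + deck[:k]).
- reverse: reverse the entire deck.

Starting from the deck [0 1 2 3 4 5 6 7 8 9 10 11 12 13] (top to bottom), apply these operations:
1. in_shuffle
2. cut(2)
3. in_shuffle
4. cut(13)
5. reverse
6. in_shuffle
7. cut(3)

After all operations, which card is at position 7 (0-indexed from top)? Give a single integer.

Answer: 4

Derivation:
After op 1 (in_shuffle): [7 0 8 1 9 2 10 3 11 4 12 5 13 6]
After op 2 (cut(2)): [8 1 9 2 10 3 11 4 12 5 13 6 7 0]
After op 3 (in_shuffle): [4 8 12 1 5 9 13 2 6 10 7 3 0 11]
After op 4 (cut(13)): [11 4 8 12 1 5 9 13 2 6 10 7 3 0]
After op 5 (reverse): [0 3 7 10 6 2 13 9 5 1 12 8 4 11]
After op 6 (in_shuffle): [9 0 5 3 1 7 12 10 8 6 4 2 11 13]
After op 7 (cut(3)): [3 1 7 12 10 8 6 4 2 11 13 9 0 5]
Position 7: card 4.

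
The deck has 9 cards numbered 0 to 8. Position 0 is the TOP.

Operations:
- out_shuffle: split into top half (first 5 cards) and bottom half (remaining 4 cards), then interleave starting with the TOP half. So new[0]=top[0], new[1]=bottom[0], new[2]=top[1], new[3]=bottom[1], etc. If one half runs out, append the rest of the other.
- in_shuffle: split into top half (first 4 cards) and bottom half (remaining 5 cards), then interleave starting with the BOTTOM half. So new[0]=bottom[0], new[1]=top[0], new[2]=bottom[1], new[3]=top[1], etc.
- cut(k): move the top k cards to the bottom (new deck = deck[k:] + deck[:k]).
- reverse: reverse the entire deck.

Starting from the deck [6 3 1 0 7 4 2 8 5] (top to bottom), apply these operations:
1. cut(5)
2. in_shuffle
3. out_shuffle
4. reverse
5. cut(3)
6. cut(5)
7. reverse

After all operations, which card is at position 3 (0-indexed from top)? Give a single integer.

After op 1 (cut(5)): [4 2 8 5 6 3 1 0 7]
After op 2 (in_shuffle): [6 4 3 2 1 8 0 5 7]
After op 3 (out_shuffle): [6 8 4 0 3 5 2 7 1]
After op 4 (reverse): [1 7 2 5 3 0 4 8 6]
After op 5 (cut(3)): [5 3 0 4 8 6 1 7 2]
After op 6 (cut(5)): [6 1 7 2 5 3 0 4 8]
After op 7 (reverse): [8 4 0 3 5 2 7 1 6]
Position 3: card 3.

Answer: 3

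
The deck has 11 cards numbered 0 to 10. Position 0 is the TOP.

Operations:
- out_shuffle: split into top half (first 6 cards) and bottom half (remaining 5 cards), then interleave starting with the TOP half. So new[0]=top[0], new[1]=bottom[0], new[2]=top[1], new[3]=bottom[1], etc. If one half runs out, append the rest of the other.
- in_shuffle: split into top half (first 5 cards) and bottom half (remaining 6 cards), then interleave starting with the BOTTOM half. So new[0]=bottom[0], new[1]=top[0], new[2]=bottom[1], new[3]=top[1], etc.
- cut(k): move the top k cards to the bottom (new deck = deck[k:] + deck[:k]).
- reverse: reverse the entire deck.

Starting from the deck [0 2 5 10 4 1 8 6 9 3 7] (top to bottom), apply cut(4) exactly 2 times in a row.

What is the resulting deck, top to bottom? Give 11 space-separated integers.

Answer: 9 3 7 0 2 5 10 4 1 8 6

Derivation:
After op 1 (cut(4)): [4 1 8 6 9 3 7 0 2 5 10]
After op 2 (cut(4)): [9 3 7 0 2 5 10 4 1 8 6]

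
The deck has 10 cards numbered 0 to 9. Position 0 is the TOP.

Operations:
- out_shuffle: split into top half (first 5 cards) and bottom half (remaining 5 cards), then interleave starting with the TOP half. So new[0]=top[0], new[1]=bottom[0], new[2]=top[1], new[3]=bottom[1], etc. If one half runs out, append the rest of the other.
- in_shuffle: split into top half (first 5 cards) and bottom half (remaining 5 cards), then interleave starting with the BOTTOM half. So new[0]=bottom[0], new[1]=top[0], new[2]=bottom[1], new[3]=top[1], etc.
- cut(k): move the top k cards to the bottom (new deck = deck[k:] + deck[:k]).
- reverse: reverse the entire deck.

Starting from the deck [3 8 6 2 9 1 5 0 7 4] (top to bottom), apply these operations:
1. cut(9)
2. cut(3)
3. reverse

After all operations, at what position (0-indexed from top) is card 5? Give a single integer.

Answer: 5

Derivation:
After op 1 (cut(9)): [4 3 8 6 2 9 1 5 0 7]
After op 2 (cut(3)): [6 2 9 1 5 0 7 4 3 8]
After op 3 (reverse): [8 3 4 7 0 5 1 9 2 6]
Card 5 is at position 5.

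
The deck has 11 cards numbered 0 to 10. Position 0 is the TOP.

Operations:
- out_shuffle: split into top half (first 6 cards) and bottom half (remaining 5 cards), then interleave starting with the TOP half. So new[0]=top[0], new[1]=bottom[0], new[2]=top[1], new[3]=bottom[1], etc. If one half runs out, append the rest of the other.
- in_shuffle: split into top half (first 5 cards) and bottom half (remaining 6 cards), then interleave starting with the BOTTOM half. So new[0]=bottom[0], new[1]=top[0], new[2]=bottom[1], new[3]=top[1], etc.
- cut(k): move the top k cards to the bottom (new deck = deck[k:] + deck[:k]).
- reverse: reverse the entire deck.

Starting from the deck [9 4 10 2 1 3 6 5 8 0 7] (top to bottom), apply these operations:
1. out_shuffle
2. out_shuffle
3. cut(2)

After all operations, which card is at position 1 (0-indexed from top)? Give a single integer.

Answer: 0

Derivation:
After op 1 (out_shuffle): [9 6 4 5 10 8 2 0 1 7 3]
After op 2 (out_shuffle): [9 2 6 0 4 1 5 7 10 3 8]
After op 3 (cut(2)): [6 0 4 1 5 7 10 3 8 9 2]
Position 1: card 0.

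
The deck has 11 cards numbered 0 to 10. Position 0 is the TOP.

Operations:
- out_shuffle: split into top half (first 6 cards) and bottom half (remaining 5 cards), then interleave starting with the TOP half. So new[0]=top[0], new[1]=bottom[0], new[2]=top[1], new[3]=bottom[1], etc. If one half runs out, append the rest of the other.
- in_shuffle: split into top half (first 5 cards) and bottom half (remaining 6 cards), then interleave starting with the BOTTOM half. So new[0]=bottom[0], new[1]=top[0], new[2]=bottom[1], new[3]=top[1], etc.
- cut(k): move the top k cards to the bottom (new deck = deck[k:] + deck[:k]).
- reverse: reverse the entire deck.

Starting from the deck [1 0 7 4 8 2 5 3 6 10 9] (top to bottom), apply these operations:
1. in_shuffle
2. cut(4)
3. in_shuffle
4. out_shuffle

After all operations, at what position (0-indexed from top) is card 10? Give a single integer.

After op 1 (in_shuffle): [2 1 5 0 3 7 6 4 10 8 9]
After op 2 (cut(4)): [3 7 6 4 10 8 9 2 1 5 0]
After op 3 (in_shuffle): [8 3 9 7 2 6 1 4 5 10 0]
After op 4 (out_shuffle): [8 1 3 4 9 5 7 10 2 0 6]
Card 10 is at position 7.

Answer: 7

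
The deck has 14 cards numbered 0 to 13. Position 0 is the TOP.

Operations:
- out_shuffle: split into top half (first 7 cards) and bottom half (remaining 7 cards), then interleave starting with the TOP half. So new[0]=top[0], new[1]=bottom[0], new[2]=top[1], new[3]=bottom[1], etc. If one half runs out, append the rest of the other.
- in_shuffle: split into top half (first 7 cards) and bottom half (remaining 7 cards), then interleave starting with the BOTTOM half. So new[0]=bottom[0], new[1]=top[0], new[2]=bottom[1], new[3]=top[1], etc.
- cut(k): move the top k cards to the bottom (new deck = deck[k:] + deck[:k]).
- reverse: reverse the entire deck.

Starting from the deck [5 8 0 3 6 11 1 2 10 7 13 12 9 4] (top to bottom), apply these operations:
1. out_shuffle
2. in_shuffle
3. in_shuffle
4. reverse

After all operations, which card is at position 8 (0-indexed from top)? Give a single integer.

After op 1 (out_shuffle): [5 2 8 10 0 7 3 13 6 12 11 9 1 4]
After op 2 (in_shuffle): [13 5 6 2 12 8 11 10 9 0 1 7 4 3]
After op 3 (in_shuffle): [10 13 9 5 0 6 1 2 7 12 4 8 3 11]
After op 4 (reverse): [11 3 8 4 12 7 2 1 6 0 5 9 13 10]
Position 8: card 6.

Answer: 6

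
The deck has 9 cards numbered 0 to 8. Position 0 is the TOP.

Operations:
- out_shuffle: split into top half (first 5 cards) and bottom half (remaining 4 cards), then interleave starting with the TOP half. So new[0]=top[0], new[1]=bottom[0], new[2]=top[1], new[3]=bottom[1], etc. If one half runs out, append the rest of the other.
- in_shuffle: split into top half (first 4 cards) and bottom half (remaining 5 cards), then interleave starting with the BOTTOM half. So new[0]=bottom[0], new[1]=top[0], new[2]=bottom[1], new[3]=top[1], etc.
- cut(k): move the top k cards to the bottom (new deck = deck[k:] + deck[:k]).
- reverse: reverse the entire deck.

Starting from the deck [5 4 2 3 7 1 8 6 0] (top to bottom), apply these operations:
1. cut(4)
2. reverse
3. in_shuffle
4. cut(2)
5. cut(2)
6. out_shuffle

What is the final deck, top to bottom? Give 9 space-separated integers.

Answer: 8 0 4 3 1 6 5 2 7

Derivation:
After op 1 (cut(4)): [7 1 8 6 0 5 4 2 3]
After op 2 (reverse): [3 2 4 5 0 6 8 1 7]
After op 3 (in_shuffle): [0 3 6 2 8 4 1 5 7]
After op 4 (cut(2)): [6 2 8 4 1 5 7 0 3]
After op 5 (cut(2)): [8 4 1 5 7 0 3 6 2]
After op 6 (out_shuffle): [8 0 4 3 1 6 5 2 7]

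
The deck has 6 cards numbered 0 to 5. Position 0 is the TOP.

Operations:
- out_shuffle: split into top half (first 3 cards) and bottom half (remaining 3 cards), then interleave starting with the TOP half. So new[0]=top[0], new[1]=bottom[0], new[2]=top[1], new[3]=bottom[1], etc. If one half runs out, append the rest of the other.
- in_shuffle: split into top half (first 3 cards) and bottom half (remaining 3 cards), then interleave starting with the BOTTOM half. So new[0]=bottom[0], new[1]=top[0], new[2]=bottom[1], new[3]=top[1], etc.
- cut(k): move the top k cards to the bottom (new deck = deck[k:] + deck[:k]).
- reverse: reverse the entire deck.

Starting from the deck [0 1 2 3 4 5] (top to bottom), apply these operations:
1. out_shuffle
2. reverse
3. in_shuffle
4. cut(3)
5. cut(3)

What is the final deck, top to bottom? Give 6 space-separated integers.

Answer: 1 5 3 2 0 4

Derivation:
After op 1 (out_shuffle): [0 3 1 4 2 5]
After op 2 (reverse): [5 2 4 1 3 0]
After op 3 (in_shuffle): [1 5 3 2 0 4]
After op 4 (cut(3)): [2 0 4 1 5 3]
After op 5 (cut(3)): [1 5 3 2 0 4]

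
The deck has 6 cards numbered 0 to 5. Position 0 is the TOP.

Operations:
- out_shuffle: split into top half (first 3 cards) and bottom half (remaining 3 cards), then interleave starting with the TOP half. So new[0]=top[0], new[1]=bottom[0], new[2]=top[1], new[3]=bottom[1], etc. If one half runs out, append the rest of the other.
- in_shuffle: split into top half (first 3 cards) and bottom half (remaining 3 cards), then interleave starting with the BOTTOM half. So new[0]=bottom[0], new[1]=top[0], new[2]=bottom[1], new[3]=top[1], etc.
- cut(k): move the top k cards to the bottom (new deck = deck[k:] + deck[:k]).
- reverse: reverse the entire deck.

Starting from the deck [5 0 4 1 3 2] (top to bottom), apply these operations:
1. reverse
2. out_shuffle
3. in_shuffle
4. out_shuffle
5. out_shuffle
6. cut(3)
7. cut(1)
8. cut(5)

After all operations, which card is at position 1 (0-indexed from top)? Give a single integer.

After op 1 (reverse): [2 3 1 4 0 5]
After op 2 (out_shuffle): [2 4 3 0 1 5]
After op 3 (in_shuffle): [0 2 1 4 5 3]
After op 4 (out_shuffle): [0 4 2 5 1 3]
After op 5 (out_shuffle): [0 5 4 1 2 3]
After op 6 (cut(3)): [1 2 3 0 5 4]
After op 7 (cut(1)): [2 3 0 5 4 1]
After op 8 (cut(5)): [1 2 3 0 5 4]
Position 1: card 2.

Answer: 2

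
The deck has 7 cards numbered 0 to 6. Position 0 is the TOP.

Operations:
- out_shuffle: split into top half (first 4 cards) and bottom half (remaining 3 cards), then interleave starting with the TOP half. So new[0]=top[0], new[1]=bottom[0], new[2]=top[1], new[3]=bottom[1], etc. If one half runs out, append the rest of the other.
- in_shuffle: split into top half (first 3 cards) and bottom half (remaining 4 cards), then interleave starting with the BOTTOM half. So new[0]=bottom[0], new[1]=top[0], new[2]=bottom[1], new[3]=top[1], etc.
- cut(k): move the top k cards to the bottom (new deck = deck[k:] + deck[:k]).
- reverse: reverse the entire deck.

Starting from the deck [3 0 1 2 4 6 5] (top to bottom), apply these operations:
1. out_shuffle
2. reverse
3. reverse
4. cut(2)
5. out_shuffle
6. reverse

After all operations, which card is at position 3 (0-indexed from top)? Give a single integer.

Answer: 3

Derivation:
After op 1 (out_shuffle): [3 4 0 6 1 5 2]
After op 2 (reverse): [2 5 1 6 0 4 3]
After op 3 (reverse): [3 4 0 6 1 5 2]
After op 4 (cut(2)): [0 6 1 5 2 3 4]
After op 5 (out_shuffle): [0 2 6 3 1 4 5]
After op 6 (reverse): [5 4 1 3 6 2 0]
Position 3: card 3.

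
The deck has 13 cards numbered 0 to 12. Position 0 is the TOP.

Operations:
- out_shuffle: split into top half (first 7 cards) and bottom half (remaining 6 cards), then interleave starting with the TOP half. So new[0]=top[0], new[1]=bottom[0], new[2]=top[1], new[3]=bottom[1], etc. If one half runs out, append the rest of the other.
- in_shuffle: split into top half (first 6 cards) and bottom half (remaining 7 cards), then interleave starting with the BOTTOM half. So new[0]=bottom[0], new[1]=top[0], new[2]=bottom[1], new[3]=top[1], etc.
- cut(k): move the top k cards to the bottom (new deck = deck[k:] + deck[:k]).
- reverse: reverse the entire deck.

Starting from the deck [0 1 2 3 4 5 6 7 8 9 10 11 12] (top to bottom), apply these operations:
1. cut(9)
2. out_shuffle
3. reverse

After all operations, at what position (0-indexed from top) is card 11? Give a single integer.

Answer: 8

Derivation:
After op 1 (cut(9)): [9 10 11 12 0 1 2 3 4 5 6 7 8]
After op 2 (out_shuffle): [9 3 10 4 11 5 12 6 0 7 1 8 2]
After op 3 (reverse): [2 8 1 7 0 6 12 5 11 4 10 3 9]
Card 11 is at position 8.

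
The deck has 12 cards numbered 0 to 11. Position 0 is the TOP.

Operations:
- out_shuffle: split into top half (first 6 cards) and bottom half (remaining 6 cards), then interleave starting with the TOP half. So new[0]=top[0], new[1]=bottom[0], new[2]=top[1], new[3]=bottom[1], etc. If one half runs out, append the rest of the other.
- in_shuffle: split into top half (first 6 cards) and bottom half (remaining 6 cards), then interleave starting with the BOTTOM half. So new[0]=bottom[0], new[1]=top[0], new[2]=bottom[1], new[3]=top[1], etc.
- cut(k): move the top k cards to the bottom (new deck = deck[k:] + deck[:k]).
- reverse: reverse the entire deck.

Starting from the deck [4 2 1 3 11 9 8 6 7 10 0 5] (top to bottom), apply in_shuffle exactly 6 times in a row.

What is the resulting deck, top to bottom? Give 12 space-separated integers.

Answer: 5 0 10 7 6 8 9 11 3 1 2 4

Derivation:
After op 1 (in_shuffle): [8 4 6 2 7 1 10 3 0 11 5 9]
After op 2 (in_shuffle): [10 8 3 4 0 6 11 2 5 7 9 1]
After op 3 (in_shuffle): [11 10 2 8 5 3 7 4 9 0 1 6]
After op 4 (in_shuffle): [7 11 4 10 9 2 0 8 1 5 6 3]
After op 5 (in_shuffle): [0 7 8 11 1 4 5 10 6 9 3 2]
After op 6 (in_shuffle): [5 0 10 7 6 8 9 11 3 1 2 4]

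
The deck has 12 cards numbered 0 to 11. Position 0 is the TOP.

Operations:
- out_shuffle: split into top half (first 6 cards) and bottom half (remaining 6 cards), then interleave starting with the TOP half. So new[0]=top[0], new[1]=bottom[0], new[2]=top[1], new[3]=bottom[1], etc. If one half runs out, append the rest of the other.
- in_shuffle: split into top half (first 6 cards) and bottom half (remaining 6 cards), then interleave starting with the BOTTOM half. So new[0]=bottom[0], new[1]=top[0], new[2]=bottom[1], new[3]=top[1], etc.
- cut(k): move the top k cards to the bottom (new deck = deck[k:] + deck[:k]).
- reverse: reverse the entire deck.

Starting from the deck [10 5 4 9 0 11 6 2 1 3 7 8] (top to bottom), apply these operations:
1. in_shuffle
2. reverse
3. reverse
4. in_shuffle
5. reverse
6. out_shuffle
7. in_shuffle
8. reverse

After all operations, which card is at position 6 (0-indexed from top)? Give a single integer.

Answer: 11

Derivation:
After op 1 (in_shuffle): [6 10 2 5 1 4 3 9 7 0 8 11]
After op 2 (reverse): [11 8 0 7 9 3 4 1 5 2 10 6]
After op 3 (reverse): [6 10 2 5 1 4 3 9 7 0 8 11]
After op 4 (in_shuffle): [3 6 9 10 7 2 0 5 8 1 11 4]
After op 5 (reverse): [4 11 1 8 5 0 2 7 10 9 6 3]
After op 6 (out_shuffle): [4 2 11 7 1 10 8 9 5 6 0 3]
After op 7 (in_shuffle): [8 4 9 2 5 11 6 7 0 1 3 10]
After op 8 (reverse): [10 3 1 0 7 6 11 5 2 9 4 8]
Position 6: card 11.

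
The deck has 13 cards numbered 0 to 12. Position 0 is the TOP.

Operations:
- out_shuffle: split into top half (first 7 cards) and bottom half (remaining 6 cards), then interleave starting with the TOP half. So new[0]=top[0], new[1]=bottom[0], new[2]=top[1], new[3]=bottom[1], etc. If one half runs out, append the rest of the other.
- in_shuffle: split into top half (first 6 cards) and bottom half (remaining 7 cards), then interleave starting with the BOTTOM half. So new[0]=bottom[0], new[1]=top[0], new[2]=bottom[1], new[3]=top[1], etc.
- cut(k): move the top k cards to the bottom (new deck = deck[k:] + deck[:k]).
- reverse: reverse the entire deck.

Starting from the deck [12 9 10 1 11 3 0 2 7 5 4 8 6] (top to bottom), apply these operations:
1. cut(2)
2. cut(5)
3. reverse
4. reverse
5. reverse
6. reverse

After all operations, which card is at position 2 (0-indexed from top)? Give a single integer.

Answer: 5

Derivation:
After op 1 (cut(2)): [10 1 11 3 0 2 7 5 4 8 6 12 9]
After op 2 (cut(5)): [2 7 5 4 8 6 12 9 10 1 11 3 0]
After op 3 (reverse): [0 3 11 1 10 9 12 6 8 4 5 7 2]
After op 4 (reverse): [2 7 5 4 8 6 12 9 10 1 11 3 0]
After op 5 (reverse): [0 3 11 1 10 9 12 6 8 4 5 7 2]
After op 6 (reverse): [2 7 5 4 8 6 12 9 10 1 11 3 0]
Position 2: card 5.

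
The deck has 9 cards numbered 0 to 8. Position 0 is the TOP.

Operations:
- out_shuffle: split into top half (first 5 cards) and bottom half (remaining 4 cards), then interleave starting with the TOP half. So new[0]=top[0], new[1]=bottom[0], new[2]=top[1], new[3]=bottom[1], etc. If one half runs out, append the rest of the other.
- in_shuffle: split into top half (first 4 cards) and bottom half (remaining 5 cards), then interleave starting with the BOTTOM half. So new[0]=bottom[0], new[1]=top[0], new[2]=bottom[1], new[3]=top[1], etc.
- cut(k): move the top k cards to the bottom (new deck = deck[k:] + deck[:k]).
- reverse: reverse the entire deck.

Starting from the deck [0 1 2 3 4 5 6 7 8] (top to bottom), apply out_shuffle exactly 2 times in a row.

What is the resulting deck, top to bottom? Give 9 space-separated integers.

After op 1 (out_shuffle): [0 5 1 6 2 7 3 8 4]
After op 2 (out_shuffle): [0 7 5 3 1 8 6 4 2]

Answer: 0 7 5 3 1 8 6 4 2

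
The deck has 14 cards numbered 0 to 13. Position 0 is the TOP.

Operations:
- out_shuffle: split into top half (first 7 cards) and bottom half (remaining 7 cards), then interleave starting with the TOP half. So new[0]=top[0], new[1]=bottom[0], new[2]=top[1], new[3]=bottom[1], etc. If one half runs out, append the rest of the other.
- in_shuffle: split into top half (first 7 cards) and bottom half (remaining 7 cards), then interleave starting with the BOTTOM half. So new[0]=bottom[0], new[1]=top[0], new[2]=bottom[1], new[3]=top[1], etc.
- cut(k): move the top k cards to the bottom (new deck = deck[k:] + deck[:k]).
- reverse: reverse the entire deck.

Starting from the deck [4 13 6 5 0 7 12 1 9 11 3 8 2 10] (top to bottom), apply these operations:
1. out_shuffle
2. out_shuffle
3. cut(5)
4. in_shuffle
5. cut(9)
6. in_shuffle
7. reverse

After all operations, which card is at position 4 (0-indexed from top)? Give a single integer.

After op 1 (out_shuffle): [4 1 13 9 6 11 5 3 0 8 7 2 12 10]
After op 2 (out_shuffle): [4 3 1 0 13 8 9 7 6 2 11 12 5 10]
After op 3 (cut(5)): [8 9 7 6 2 11 12 5 10 4 3 1 0 13]
After op 4 (in_shuffle): [5 8 10 9 4 7 3 6 1 2 0 11 13 12]
After op 5 (cut(9)): [2 0 11 13 12 5 8 10 9 4 7 3 6 1]
After op 6 (in_shuffle): [10 2 9 0 4 11 7 13 3 12 6 5 1 8]
After op 7 (reverse): [8 1 5 6 12 3 13 7 11 4 0 9 2 10]
Position 4: card 12.

Answer: 12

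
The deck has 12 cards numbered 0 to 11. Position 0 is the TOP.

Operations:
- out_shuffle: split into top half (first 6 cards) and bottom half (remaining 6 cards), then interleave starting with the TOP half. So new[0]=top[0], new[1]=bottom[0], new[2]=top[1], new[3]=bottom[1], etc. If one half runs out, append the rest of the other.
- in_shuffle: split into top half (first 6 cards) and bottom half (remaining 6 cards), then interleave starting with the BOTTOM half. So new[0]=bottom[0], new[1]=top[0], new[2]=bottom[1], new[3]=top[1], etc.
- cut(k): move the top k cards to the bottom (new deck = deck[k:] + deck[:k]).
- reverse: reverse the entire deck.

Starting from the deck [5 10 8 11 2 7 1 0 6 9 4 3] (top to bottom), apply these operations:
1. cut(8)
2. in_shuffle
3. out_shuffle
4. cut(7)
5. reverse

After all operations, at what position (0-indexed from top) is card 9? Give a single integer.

After op 1 (cut(8)): [6 9 4 3 5 10 8 11 2 7 1 0]
After op 2 (in_shuffle): [8 6 11 9 2 4 7 3 1 5 0 10]
After op 3 (out_shuffle): [8 7 6 3 11 1 9 5 2 0 4 10]
After op 4 (cut(7)): [5 2 0 4 10 8 7 6 3 11 1 9]
After op 5 (reverse): [9 1 11 3 6 7 8 10 4 0 2 5]
Card 9 is at position 0.

Answer: 0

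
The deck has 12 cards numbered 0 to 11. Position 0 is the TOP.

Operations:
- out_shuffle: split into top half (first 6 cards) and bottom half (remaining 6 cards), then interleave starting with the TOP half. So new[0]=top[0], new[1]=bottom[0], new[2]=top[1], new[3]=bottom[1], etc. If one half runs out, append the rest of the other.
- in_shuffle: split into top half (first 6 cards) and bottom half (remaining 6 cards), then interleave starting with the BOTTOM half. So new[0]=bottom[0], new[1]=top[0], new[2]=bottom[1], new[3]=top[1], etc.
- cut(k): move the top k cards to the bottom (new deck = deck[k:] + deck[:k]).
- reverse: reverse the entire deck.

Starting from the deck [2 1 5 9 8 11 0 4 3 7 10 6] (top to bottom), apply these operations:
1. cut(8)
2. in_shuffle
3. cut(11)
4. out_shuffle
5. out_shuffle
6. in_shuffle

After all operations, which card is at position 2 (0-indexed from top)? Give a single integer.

Answer: 2

Derivation:
After op 1 (cut(8)): [3 7 10 6 2 1 5 9 8 11 0 4]
After op 2 (in_shuffle): [5 3 9 7 8 10 11 6 0 2 4 1]
After op 3 (cut(11)): [1 5 3 9 7 8 10 11 6 0 2 4]
After op 4 (out_shuffle): [1 10 5 11 3 6 9 0 7 2 8 4]
After op 5 (out_shuffle): [1 9 10 0 5 7 11 2 3 8 6 4]
After op 6 (in_shuffle): [11 1 2 9 3 10 8 0 6 5 4 7]
Position 2: card 2.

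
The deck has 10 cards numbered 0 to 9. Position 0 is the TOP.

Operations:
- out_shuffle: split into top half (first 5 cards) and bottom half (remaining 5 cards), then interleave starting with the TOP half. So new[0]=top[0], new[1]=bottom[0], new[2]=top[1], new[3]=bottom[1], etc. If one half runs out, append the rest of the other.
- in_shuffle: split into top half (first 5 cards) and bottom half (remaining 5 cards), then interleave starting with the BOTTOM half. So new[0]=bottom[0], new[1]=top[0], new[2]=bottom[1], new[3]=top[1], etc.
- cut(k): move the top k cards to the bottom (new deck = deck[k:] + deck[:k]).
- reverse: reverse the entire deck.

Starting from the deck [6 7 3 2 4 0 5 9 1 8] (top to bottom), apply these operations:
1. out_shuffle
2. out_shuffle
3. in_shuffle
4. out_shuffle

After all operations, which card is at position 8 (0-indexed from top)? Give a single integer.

After op 1 (out_shuffle): [6 0 7 5 3 9 2 1 4 8]
After op 2 (out_shuffle): [6 9 0 2 7 1 5 4 3 8]
After op 3 (in_shuffle): [1 6 5 9 4 0 3 2 8 7]
After op 4 (out_shuffle): [1 0 6 3 5 2 9 8 4 7]
Position 8: card 4.

Answer: 4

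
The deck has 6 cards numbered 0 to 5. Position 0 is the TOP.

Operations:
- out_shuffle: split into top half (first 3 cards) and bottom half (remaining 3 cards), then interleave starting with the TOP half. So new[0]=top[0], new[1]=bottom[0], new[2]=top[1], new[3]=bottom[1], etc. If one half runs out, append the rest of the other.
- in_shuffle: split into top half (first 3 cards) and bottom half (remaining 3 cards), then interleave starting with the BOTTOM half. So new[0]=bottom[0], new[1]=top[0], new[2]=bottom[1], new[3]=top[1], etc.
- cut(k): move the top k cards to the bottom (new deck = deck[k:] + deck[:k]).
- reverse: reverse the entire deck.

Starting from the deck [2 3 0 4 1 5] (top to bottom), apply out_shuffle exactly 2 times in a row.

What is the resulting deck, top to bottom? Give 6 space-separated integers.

After op 1 (out_shuffle): [2 4 3 1 0 5]
After op 2 (out_shuffle): [2 1 4 0 3 5]

Answer: 2 1 4 0 3 5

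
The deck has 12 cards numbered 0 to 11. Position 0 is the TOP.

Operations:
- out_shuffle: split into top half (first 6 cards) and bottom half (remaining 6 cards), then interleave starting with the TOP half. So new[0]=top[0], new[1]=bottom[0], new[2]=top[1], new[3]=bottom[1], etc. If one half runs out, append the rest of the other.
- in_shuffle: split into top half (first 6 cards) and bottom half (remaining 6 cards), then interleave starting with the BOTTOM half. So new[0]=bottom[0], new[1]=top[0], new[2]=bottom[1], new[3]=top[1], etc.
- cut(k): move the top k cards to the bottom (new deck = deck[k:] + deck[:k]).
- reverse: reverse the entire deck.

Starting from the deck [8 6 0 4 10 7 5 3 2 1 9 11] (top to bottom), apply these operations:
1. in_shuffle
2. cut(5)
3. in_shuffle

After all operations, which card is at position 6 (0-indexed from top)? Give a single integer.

Answer: 3

Derivation:
After op 1 (in_shuffle): [5 8 3 6 2 0 1 4 9 10 11 7]
After op 2 (cut(5)): [0 1 4 9 10 11 7 5 8 3 6 2]
After op 3 (in_shuffle): [7 0 5 1 8 4 3 9 6 10 2 11]
Position 6: card 3.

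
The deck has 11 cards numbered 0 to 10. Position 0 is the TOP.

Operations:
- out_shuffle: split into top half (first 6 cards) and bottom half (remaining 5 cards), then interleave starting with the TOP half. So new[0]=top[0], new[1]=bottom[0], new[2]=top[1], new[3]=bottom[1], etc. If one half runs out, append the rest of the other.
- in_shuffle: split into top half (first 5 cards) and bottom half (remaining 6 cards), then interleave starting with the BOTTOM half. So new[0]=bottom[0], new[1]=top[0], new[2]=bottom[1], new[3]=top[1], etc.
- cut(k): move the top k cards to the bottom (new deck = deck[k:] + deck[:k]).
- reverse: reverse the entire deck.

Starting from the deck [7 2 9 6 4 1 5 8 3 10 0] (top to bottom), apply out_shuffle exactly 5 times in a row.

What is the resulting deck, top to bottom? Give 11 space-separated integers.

Answer: 7 0 10 3 8 5 1 4 6 9 2

Derivation:
After op 1 (out_shuffle): [7 5 2 8 9 3 6 10 4 0 1]
After op 2 (out_shuffle): [7 6 5 10 2 4 8 0 9 1 3]
After op 3 (out_shuffle): [7 8 6 0 5 9 10 1 2 3 4]
After op 4 (out_shuffle): [7 10 8 1 6 2 0 3 5 4 9]
After op 5 (out_shuffle): [7 0 10 3 8 5 1 4 6 9 2]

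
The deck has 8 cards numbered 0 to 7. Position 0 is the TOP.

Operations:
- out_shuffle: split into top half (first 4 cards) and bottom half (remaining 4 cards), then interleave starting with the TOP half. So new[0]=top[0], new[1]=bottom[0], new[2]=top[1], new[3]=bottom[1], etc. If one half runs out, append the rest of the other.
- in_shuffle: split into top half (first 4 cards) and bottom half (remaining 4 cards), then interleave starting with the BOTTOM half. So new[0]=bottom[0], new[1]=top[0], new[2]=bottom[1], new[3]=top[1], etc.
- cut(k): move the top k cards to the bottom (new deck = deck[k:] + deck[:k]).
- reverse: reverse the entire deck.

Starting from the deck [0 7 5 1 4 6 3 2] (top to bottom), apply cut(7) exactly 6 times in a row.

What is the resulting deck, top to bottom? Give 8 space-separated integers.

After op 1 (cut(7)): [2 0 7 5 1 4 6 3]
After op 2 (cut(7)): [3 2 0 7 5 1 4 6]
After op 3 (cut(7)): [6 3 2 0 7 5 1 4]
After op 4 (cut(7)): [4 6 3 2 0 7 5 1]
After op 5 (cut(7)): [1 4 6 3 2 0 7 5]
After op 6 (cut(7)): [5 1 4 6 3 2 0 7]

Answer: 5 1 4 6 3 2 0 7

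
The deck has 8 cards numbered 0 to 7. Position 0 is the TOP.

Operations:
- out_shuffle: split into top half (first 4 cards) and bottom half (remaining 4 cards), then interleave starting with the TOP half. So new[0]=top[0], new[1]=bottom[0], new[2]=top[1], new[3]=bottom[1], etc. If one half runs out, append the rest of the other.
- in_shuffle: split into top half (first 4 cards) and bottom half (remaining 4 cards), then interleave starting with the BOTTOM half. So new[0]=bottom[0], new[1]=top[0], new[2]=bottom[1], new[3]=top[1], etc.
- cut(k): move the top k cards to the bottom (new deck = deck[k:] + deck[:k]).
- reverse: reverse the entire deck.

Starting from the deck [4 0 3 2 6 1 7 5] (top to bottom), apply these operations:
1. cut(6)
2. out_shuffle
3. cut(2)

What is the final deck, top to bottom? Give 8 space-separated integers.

After op 1 (cut(6)): [7 5 4 0 3 2 6 1]
After op 2 (out_shuffle): [7 3 5 2 4 6 0 1]
After op 3 (cut(2)): [5 2 4 6 0 1 7 3]

Answer: 5 2 4 6 0 1 7 3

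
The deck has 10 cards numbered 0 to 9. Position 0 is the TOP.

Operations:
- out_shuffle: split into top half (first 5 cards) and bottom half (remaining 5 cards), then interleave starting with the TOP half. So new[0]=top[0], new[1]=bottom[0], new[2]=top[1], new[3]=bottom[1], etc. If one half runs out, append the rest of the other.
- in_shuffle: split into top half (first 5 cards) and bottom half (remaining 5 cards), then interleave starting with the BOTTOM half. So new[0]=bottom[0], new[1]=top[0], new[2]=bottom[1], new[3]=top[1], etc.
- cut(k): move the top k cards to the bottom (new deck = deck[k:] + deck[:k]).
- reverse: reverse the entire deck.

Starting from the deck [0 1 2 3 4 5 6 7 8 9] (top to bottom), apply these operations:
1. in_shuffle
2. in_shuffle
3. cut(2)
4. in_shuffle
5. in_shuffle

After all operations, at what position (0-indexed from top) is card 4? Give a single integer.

Answer: 5

Derivation:
After op 1 (in_shuffle): [5 0 6 1 7 2 8 3 9 4]
After op 2 (in_shuffle): [2 5 8 0 3 6 9 1 4 7]
After op 3 (cut(2)): [8 0 3 6 9 1 4 7 2 5]
After op 4 (in_shuffle): [1 8 4 0 7 3 2 6 5 9]
After op 5 (in_shuffle): [3 1 2 8 6 4 5 0 9 7]
Card 4 is at position 5.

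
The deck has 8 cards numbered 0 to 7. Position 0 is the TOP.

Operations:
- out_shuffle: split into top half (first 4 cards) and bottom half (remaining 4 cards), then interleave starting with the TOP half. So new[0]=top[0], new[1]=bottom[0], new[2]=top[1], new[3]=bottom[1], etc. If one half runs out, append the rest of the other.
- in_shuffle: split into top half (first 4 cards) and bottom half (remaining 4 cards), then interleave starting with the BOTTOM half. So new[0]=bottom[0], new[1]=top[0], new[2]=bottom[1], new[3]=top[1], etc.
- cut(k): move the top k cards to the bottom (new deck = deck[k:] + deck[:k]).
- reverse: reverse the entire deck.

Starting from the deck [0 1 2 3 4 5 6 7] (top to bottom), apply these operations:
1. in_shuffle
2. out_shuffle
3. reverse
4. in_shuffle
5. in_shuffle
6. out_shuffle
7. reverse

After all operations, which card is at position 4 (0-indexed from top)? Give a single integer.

Answer: 0

Derivation:
After op 1 (in_shuffle): [4 0 5 1 6 2 7 3]
After op 2 (out_shuffle): [4 6 0 2 5 7 1 3]
After op 3 (reverse): [3 1 7 5 2 0 6 4]
After op 4 (in_shuffle): [2 3 0 1 6 7 4 5]
After op 5 (in_shuffle): [6 2 7 3 4 0 5 1]
After op 6 (out_shuffle): [6 4 2 0 7 5 3 1]
After op 7 (reverse): [1 3 5 7 0 2 4 6]
Position 4: card 0.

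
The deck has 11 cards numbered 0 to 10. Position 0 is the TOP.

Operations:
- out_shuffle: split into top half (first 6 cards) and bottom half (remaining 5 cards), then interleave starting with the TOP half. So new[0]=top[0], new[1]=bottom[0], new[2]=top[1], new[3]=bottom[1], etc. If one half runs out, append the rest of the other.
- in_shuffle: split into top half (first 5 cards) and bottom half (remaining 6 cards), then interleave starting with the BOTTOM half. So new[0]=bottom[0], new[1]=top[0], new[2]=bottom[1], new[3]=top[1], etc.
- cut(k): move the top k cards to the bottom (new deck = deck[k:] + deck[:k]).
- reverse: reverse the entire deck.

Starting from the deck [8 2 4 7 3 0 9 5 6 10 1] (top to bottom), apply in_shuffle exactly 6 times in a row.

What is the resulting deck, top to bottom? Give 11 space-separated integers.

Answer: 3 10 7 6 4 5 2 9 8 0 1

Derivation:
After op 1 (in_shuffle): [0 8 9 2 5 4 6 7 10 3 1]
After op 2 (in_shuffle): [4 0 6 8 7 9 10 2 3 5 1]
After op 3 (in_shuffle): [9 4 10 0 2 6 3 8 5 7 1]
After op 4 (in_shuffle): [6 9 3 4 8 10 5 0 7 2 1]
After op 5 (in_shuffle): [10 6 5 9 0 3 7 4 2 8 1]
After op 6 (in_shuffle): [3 10 7 6 4 5 2 9 8 0 1]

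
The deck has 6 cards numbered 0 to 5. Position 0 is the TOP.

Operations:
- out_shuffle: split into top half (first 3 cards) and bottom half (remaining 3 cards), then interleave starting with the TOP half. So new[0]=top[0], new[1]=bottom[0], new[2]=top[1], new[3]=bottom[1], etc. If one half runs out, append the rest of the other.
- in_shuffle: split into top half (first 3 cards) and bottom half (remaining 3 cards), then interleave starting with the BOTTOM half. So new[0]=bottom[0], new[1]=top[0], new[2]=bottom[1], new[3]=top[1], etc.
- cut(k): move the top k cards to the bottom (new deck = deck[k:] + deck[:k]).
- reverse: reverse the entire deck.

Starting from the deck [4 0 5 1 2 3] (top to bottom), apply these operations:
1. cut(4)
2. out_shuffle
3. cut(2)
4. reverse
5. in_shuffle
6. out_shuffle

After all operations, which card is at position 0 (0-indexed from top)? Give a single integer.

Answer: 4

Derivation:
After op 1 (cut(4)): [2 3 4 0 5 1]
After op 2 (out_shuffle): [2 0 3 5 4 1]
After op 3 (cut(2)): [3 5 4 1 2 0]
After op 4 (reverse): [0 2 1 4 5 3]
After op 5 (in_shuffle): [4 0 5 2 3 1]
After op 6 (out_shuffle): [4 2 0 3 5 1]
Position 0: card 4.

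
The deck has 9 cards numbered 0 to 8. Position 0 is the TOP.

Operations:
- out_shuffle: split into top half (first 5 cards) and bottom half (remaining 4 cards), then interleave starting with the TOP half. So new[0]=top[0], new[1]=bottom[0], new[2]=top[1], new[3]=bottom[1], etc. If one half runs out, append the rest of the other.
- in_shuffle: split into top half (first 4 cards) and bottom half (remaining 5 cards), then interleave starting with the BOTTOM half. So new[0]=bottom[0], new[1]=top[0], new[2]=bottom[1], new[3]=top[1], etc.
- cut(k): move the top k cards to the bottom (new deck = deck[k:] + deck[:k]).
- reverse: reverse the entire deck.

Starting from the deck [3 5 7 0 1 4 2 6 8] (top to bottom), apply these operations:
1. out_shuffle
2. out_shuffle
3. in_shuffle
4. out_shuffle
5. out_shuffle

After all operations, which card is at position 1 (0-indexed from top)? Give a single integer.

Answer: 0

Derivation:
After op 1 (out_shuffle): [3 4 5 2 7 6 0 8 1]
After op 2 (out_shuffle): [3 6 4 0 5 8 2 1 7]
After op 3 (in_shuffle): [5 3 8 6 2 4 1 0 7]
After op 4 (out_shuffle): [5 4 3 1 8 0 6 7 2]
After op 5 (out_shuffle): [5 0 4 6 3 7 1 2 8]
Position 1: card 0.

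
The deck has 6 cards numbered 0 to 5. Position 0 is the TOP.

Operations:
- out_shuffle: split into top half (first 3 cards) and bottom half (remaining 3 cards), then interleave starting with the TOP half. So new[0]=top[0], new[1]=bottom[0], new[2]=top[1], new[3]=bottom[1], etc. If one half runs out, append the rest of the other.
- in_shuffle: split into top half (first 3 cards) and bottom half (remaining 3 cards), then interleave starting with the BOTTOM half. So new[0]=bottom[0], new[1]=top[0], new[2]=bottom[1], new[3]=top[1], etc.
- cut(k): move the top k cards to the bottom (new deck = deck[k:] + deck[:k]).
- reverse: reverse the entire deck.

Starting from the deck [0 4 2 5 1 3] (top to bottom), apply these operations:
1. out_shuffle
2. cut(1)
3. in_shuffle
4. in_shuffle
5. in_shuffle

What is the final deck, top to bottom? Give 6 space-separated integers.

After op 1 (out_shuffle): [0 5 4 1 2 3]
After op 2 (cut(1)): [5 4 1 2 3 0]
After op 3 (in_shuffle): [2 5 3 4 0 1]
After op 4 (in_shuffle): [4 2 0 5 1 3]
After op 5 (in_shuffle): [5 4 1 2 3 0]

Answer: 5 4 1 2 3 0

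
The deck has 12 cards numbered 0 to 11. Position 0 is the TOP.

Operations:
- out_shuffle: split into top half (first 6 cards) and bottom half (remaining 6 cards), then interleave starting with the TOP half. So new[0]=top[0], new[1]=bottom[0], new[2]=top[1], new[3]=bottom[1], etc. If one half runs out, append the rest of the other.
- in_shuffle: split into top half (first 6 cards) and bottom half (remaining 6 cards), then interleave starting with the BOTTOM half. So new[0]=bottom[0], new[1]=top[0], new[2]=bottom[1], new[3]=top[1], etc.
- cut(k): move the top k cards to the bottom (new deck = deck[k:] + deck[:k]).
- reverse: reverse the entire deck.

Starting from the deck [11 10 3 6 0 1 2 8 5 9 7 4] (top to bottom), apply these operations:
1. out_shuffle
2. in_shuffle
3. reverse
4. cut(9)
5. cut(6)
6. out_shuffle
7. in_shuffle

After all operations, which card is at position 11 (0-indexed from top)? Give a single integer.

After op 1 (out_shuffle): [11 2 10 8 3 5 6 9 0 7 1 4]
After op 2 (in_shuffle): [6 11 9 2 0 10 7 8 1 3 4 5]
After op 3 (reverse): [5 4 3 1 8 7 10 0 2 9 11 6]
After op 4 (cut(9)): [9 11 6 5 4 3 1 8 7 10 0 2]
After op 5 (cut(6)): [1 8 7 10 0 2 9 11 6 5 4 3]
After op 6 (out_shuffle): [1 9 8 11 7 6 10 5 0 4 2 3]
After op 7 (in_shuffle): [10 1 5 9 0 8 4 11 2 7 3 6]
Position 11: card 6.

Answer: 6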